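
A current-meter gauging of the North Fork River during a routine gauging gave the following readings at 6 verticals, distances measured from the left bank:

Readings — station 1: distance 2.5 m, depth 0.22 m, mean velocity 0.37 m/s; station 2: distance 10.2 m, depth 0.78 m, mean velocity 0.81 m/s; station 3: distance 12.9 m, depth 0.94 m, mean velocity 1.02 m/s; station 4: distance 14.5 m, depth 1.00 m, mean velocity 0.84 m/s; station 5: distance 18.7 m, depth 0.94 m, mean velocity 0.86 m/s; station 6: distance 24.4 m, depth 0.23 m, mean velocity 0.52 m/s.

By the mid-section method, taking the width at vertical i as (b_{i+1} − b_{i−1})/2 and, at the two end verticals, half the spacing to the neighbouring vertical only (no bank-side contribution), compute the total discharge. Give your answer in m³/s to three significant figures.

12.4 m³/s

w_1 = (10.2 − 2.5)/2 = 3.85 m; q_1 = 0.37 × 0.22 × 3.85 = 0.3134 m³/s
w_2 = (12.9 − 2.5)/2 = 5.2 m; q_2 = 0.81 × 0.78 × 5.2 = 3.285 m³/s
w_3 = (14.5 − 10.2)/2 = 2.15 m; q_3 = 1.02 × 0.94 × 2.15 = 2.061 m³/s
w_4 = (18.7 − 12.9)/2 = 2.9 m; q_4 = 0.84 × 1.00 × 2.9 = 2.436 m³/s
w_5 = (24.4 − 14.5)/2 = 4.95 m; q_5 = 0.86 × 0.94 × 4.95 = 4.002 m³/s
w_6 = (24.4 − 18.7)/2 = 2.85 m; q_6 = 0.52 × 0.23 × 2.85 = 0.3409 m³/s
Q = Σ qᵢ = 12.44 m³/s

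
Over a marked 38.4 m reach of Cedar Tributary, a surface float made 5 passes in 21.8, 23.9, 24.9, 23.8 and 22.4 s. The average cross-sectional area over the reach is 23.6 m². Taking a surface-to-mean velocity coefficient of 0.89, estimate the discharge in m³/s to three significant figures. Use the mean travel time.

34.5 m³/s

t̄ = (21.8 + 23.9 + 24.9 + 23.8 + 22.4) / 5 = 23.36 s
v_surface = L / t̄ = 38.4 / 23.36 = 1.644 m/s
v_mean = 0.89 × 1.644 = 1.463 m/s
Q = A × v_mean = 23.6 × 1.463 = 34.53 m³/s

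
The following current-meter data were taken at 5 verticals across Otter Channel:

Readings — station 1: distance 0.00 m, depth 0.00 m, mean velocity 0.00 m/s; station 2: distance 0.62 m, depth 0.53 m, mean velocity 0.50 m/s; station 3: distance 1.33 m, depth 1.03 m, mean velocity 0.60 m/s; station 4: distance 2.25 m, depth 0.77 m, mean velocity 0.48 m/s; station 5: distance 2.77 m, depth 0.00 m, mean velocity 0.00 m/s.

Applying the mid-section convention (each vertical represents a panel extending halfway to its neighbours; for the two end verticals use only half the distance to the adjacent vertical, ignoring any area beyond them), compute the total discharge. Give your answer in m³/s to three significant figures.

0.946 m³/s

w_2 = (1.33 − 0.00)/2 = 0.665 m; q_2 = 0.50 × 0.53 × 0.665 = 0.1762 m³/s
w_3 = (2.25 − 0.62)/2 = 0.815 m; q_3 = 0.60 × 1.03 × 0.815 = 0.5037 m³/s
w_4 = (2.77 − 1.33)/2 = 0.72 m; q_4 = 0.48 × 0.77 × 0.72 = 0.2661 m³/s
Stations 1, 5 contribute zero (depth or velocity is 0).
Q = Σ qᵢ = 0.9460 m³/s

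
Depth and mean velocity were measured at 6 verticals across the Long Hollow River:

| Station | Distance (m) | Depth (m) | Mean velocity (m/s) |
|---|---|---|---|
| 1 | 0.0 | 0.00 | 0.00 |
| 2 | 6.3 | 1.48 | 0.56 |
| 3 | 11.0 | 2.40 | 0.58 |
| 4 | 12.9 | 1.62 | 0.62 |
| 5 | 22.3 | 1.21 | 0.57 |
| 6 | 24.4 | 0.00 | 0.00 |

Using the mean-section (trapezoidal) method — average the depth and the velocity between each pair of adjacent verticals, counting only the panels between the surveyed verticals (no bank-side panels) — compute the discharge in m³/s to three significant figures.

Panel 1-2: Δb = 6.3 m, d̄ = (0.00+1.48)/2 = 0.74, v̄ = (0.00+0.56)/2 = 0.28 → q = 6.3×0.74×0.28 = 1.305 m³/s
Panel 2-3: Δb = 4.7 m, d̄ = (1.48+2.40)/2 = 1.94, v̄ = (0.56+0.58)/2 = 0.57 → q = 4.7×1.94×0.57 = 5.197 m³/s
Panel 3-4: Δb = 1.9 m, d̄ = (2.40+1.62)/2 = 2.01, v̄ = (0.58+0.62)/2 = 0.6 → q = 1.9×2.01×0.6 = 2.291 m³/s
Panel 4-5: Δb = 9.4 m, d̄ = (1.62+1.21)/2 = 1.415, v̄ = (0.62+0.57)/2 = 0.595 → q = 9.4×1.415×0.595 = 7.914 m³/s
Panel 5-6: Δb = 2.1 m, d̄ = (1.21+0.00)/2 = 0.605, v̄ = (0.57+0.00)/2 = 0.285 → q = 2.1×0.605×0.285 = 0.3621 m³/s
Q = Σ q = 17.07 m³/s

17.1 m³/s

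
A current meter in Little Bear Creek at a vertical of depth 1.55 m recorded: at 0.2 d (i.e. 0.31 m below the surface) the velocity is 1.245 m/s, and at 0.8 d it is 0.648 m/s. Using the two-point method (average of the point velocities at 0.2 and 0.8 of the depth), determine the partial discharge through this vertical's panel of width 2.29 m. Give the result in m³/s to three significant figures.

v̄ = (1.245 + 0.648) / 2 = 0.9465 m/s
q = v̄ × d × w = 0.9465 × 1.55 × 2.29 = 3.360 m³/s

3.36 m³/s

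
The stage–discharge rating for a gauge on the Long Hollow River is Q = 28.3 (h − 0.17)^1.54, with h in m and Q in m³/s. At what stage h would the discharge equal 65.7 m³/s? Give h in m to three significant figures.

h − h₀ = (Q/C)^(1/b) = (65.7/28.3)^(1/1.54) = 1.728 m
h = 0.17 + 1.728 = 1.898 m

1.90 m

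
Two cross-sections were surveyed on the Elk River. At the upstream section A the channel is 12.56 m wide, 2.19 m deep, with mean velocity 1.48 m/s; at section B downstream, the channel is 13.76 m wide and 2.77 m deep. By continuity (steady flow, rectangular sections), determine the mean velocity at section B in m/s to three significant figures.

Q = A₁V₁ = (12.56×2.19) × 1.48 = 40.71 m³/s
A₂ = 13.76 × 2.77 = 38.12 m²
V₂ = Q/A₂ = 40.71/38.12 = 1.068 m/s

1.07 m/s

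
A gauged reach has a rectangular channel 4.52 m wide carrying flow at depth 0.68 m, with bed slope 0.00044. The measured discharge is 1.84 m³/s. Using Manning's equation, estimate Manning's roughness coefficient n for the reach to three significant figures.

0.0227

A = b·y = 4.52 × 0.68 = 3.074 m²
P = b + 2y = 4.52 + 2×0.68 = 5.880 m
R = A/P = 3.074/5.880 = 0.5227 m
n = (1/Q)·A·R^(2/3)·S^(1/2) = (1/1.84) × 3.074 × 0.6489 × 0.02098 = 0.02274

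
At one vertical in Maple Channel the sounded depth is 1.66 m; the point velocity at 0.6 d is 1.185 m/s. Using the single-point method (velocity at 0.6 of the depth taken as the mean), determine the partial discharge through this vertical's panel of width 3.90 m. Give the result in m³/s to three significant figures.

v̄ = v₀.₆ = 1.185 m/s
q = v̄ × d × w = 1.185 × 1.66 × 3.90 = 7.672 m³/s

7.67 m³/s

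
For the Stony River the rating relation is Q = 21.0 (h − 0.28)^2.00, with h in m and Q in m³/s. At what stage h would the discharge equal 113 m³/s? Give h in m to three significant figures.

h − h₀ = (Q/C)^(1/b) = (113/21.0)^(1/2.00) = 2.320 m
h = 0.28 + 2.320 = 2.600 m

2.60 m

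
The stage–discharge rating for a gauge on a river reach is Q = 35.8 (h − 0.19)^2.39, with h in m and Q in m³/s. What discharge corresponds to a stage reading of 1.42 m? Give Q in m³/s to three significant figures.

Q = 35.8 × (1.42 − 0.19)^2.39 = 35.8 × 1.23^2.39 = 58.72 m³/s

58.7 m³/s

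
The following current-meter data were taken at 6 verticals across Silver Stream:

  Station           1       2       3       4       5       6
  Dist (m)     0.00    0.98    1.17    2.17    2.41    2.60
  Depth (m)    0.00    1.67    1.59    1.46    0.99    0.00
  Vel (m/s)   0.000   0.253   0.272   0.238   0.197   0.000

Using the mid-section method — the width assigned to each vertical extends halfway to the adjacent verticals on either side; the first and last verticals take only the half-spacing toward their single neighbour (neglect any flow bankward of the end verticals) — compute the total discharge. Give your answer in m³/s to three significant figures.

w_2 = (1.17 − 0.00)/2 = 0.585 m; q_2 = 0.253 × 1.67 × 0.585 = 0.2472 m³/s
w_3 = (2.17 − 0.98)/2 = 0.595 m; q_3 = 0.272 × 1.59 × 0.595 = 0.2573 m³/s
w_4 = (2.41 − 1.17)/2 = 0.62 m; q_4 = 0.238 × 1.46 × 0.62 = 0.2154 m³/s
w_5 = (2.60 − 2.17)/2 = 0.215 m; q_5 = 0.197 × 0.99 × 0.215 = 0.04193 m³/s
Stations 1, 6 contribute zero (depth or velocity is 0).
Q = Σ qᵢ = 0.7619 m³/s

0.762 m³/s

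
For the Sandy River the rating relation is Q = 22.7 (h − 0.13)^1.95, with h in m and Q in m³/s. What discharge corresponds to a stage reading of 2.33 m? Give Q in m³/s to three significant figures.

Q = 22.7 × (2.33 − 0.13)^1.95 = 22.7 × 2.2^1.95 = 105.6 m³/s

106 m³/s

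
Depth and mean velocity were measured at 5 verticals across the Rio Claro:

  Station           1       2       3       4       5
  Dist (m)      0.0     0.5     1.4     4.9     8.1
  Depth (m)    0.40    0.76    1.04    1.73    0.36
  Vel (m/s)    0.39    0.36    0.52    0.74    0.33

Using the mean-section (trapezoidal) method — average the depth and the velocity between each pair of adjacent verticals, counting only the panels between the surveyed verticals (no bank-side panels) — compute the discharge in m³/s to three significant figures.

Panel 1-2: Δb = 0.5 m, d̄ = (0.40+0.76)/2 = 0.58, v̄ = (0.39+0.36)/2 = 0.375 → q = 0.5×0.58×0.375 = 0.1088 m³/s
Panel 2-3: Δb = 0.9 m, d̄ = (0.76+1.04)/2 = 0.9, v̄ = (0.36+0.52)/2 = 0.44 → q = 0.9×0.9×0.44 = 0.3564 m³/s
Panel 3-4: Δb = 3.5 m, d̄ = (1.04+1.73)/2 = 1.385, v̄ = (0.52+0.74)/2 = 0.63 → q = 3.5×1.385×0.63 = 3.054 m³/s
Panel 4-5: Δb = 3.2 m, d̄ = (1.73+0.36)/2 = 1.045, v̄ = (0.74+0.33)/2 = 0.535 → q = 3.2×1.045×0.535 = 1.789 m³/s
Q = Σ q = 5.308 m³/s

5.31 m³/s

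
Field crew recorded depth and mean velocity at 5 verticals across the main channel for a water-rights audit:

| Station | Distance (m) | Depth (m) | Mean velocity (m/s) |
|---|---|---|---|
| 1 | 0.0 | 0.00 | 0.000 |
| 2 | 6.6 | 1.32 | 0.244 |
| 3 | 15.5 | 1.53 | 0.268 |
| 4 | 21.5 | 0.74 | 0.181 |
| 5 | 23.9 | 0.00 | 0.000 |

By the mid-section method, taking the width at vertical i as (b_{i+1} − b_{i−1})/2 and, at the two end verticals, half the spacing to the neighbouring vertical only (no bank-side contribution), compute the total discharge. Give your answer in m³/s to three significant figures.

w_2 = (15.5 − 0.0)/2 = 7.75 m; q_2 = 0.244 × 1.32 × 7.75 = 2.496 m³/s
w_3 = (21.5 − 6.6)/2 = 7.45 m; q_3 = 0.268 × 1.53 × 7.45 = 3.055 m³/s
w_4 = (23.9 − 15.5)/2 = 4.2 m; q_4 = 0.181 × 0.74 × 4.2 = 0.5625 m³/s
Stations 1, 5 contribute zero (depth or velocity is 0).
Q = Σ qᵢ = 6.113 m³/s

6.11 m³/s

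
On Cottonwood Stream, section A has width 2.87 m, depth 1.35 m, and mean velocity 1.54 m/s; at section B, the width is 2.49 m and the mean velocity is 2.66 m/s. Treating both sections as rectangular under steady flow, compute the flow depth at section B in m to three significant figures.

0.901 m

Q = A₁V₁ = (2.87×1.35) × 1.54 = 5.967 m³/s
d₂ = Q/(b₂ V₂) = 5.967/(2.49×2.66) = 0.9009 m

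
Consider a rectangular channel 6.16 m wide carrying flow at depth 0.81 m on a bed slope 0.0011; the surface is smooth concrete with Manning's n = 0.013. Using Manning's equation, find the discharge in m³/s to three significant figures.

9.47 m³/s

A = b·y = 6.16 × 0.81 = 4.990 m²
P = b + 2y = 6.16 + 2×0.81 = 7.780 m
R = A/P = 4.990/7.780 = 0.6413 m
Q = (1/n)·A·R^(2/3)·S^(1/2) = (1/0.013) × 4.990 × 0.6413^(2/3) × 0.0011^(1/2) = 9.467 m³/s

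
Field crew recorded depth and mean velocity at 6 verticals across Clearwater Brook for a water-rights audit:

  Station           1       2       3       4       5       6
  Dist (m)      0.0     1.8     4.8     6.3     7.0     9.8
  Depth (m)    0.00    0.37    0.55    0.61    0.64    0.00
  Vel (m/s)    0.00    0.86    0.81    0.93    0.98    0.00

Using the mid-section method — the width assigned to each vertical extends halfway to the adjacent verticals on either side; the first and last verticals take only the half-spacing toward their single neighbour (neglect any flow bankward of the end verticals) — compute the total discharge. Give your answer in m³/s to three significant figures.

w_2 = (4.8 − 0.0)/2 = 2.4 m; q_2 = 0.86 × 0.37 × 2.4 = 0.7637 m³/s
w_3 = (6.3 − 1.8)/2 = 2.25 m; q_3 = 0.81 × 0.55 × 2.25 = 1.002 m³/s
w_4 = (7.0 − 4.8)/2 = 1.1 m; q_4 = 0.93 × 0.61 × 1.1 = 0.6240 m³/s
w_5 = (9.8 − 6.3)/2 = 1.75 m; q_5 = 0.98 × 0.64 × 1.75 = 1.098 m³/s
Stations 1, 6 contribute zero (depth or velocity is 0).
Q = Σ qᵢ = 3.488 m³/s

3.49 m³/s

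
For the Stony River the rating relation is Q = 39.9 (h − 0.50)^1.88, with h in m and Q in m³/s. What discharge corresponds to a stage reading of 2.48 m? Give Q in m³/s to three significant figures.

Q = 39.9 × (2.48 − 0.50)^1.88 = 39.9 × 1.98^1.88 = 144.1 m³/s

144 m³/s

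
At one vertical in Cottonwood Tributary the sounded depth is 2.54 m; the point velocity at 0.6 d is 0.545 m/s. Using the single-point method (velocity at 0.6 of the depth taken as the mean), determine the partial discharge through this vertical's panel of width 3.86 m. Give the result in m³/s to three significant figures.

v̄ = v₀.₆ = 0.545 m/s
q = v̄ × d × w = 0.5450 × 2.54 × 3.86 = 5.343 m³/s

5.34 m³/s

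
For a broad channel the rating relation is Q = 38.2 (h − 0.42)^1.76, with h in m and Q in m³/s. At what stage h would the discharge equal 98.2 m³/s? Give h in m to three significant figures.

2.13 m

h − h₀ = (Q/C)^(1/b) = (98.2/38.2)^(1/1.76) = 1.710 m
h = 0.42 + 1.710 = 2.130 m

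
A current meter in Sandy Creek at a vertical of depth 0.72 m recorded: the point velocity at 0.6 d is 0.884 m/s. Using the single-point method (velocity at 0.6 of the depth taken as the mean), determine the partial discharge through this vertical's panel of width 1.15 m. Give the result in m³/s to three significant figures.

0.732 m³/s

v̄ = v₀.₆ = 0.884 m/s
q = v̄ × d × w = 0.8840 × 0.72 × 1.15 = 0.7320 m³/s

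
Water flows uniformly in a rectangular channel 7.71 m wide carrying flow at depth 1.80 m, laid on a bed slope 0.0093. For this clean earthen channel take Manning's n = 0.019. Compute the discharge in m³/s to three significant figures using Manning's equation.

A = b·y = 7.71 × 1.80 = 13.88 m²
P = b + 2y = 7.71 + 2×1.80 = 11.31 m
R = A/P = 13.88/11.31 = 1.227 m
Q = (1/n)·A·R^(2/3)·S^(1/2) = (1/0.019) × 13.88 × 1.227^(2/3) × 0.0093^(1/2) = 80.73 m³/s

80.7 m³/s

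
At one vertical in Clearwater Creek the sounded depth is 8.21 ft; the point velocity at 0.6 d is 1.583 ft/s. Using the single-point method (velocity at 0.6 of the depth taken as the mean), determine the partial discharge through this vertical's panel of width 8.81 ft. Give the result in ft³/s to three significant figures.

v̄ = v₀.₆ = 1.583 ft/s
q = v̄ × d × w = 1.583 × 8.21 × 8.81 = 114.5 ft³/s

114 ft³/s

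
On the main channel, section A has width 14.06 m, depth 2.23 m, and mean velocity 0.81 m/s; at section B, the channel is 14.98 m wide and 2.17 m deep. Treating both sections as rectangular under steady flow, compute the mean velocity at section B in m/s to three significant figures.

0.781 m/s

Q = A₁V₁ = (14.06×2.23) × 0.81 = 25.40 m³/s
A₂ = 14.98 × 2.17 = 32.51 m²
V₂ = Q/A₂ = 25.40/32.51 = 0.7813 m/s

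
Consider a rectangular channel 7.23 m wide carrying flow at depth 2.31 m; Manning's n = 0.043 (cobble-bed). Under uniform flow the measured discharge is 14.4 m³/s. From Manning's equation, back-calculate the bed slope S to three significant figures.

A = b·y = 7.23 × 2.31 = 16.70 m²
P = b + 2y = 7.23 + 2×2.31 = 11.85 m
R = A/P = 16.70/11.85 = 1.409 m
S = (Q·n / (1·A·R^(2/3)))² = (14.4×0.043 / (1×16.70×1.257))² = 0.0008699

0.000870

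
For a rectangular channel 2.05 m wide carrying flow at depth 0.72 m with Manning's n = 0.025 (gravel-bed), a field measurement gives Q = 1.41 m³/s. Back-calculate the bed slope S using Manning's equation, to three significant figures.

0.00180

A = b·y = 2.05 × 0.72 = 1.476 m²
P = b + 2y = 2.05 + 2×0.72 = 3.490 m
R = A/P = 1.476/3.490 = 0.4229 m
S = (Q·n / (1·A·R^(2/3)))² = (1.41×0.025 / (1×1.476×0.5634))² = 0.001797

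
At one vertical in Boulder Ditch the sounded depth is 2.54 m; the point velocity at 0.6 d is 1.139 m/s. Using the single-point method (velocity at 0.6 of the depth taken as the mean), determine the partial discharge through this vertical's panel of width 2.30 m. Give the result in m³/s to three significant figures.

v̄ = v₀.₆ = 1.139 m/s
q = v̄ × d × w = 1.139 × 2.54 × 2.30 = 6.654 m³/s

6.65 m³/s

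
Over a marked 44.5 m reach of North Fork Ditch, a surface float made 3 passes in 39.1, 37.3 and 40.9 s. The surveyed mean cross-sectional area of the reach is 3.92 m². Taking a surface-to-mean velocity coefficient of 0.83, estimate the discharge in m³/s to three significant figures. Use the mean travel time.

t̄ = (39.1 + 37.3 + 40.9) / 3 = 39.1 s
v_surface = L / t̄ = 44.5 / 39.1 = 1.138 m/s
v_mean = 0.83 × 1.138 = 0.9446 m/s
Q = A × v_mean = 3.92 × 0.9446 = 3.703 m³/s

3.70 m³/s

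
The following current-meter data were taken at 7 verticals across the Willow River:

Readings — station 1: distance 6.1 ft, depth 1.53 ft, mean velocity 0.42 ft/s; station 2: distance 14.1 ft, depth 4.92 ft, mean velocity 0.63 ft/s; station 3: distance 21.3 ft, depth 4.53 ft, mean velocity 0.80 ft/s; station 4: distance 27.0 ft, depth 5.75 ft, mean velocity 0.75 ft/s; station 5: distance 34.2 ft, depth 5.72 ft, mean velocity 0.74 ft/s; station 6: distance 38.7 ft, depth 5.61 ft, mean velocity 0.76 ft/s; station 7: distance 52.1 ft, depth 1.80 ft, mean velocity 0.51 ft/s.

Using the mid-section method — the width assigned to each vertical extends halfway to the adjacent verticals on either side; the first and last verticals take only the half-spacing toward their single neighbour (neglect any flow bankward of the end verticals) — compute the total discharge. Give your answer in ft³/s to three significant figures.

146 ft³/s

w_1 = (14.1 − 6.1)/2 = 4 ft; q_1 = 0.42 × 1.53 × 4 = 2.570 ft³/s
w_2 = (21.3 − 6.1)/2 = 7.6 ft; q_2 = 0.63 × 4.92 × 7.6 = 23.56 ft³/s
w_3 = (27.0 − 14.1)/2 = 6.45 ft; q_3 = 0.80 × 4.53 × 6.45 = 23.37 ft³/s
w_4 = (34.2 − 21.3)/2 = 6.45 ft; q_4 = 0.75 × 5.75 × 6.45 = 27.82 ft³/s
w_5 = (38.7 − 27.0)/2 = 5.85 ft; q_5 = 0.74 × 5.72 × 5.85 = 24.76 ft³/s
w_6 = (52.1 − 34.2)/2 = 8.95 ft; q_6 = 0.76 × 5.61 × 8.95 = 38.16 ft³/s
w_7 = (52.1 − 38.7)/2 = 6.7 ft; q_7 = 0.51 × 1.80 × 6.7 = 6.151 ft³/s
Q = Σ qᵢ = 146.4 ft³/s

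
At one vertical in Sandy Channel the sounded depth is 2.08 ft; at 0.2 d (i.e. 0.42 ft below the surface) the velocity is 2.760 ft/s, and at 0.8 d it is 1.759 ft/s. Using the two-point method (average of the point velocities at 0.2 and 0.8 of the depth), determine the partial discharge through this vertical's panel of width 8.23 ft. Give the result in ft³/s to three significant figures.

38.7 ft³/s

v̄ = (2.760 + 1.759) / 2 = 2.260 ft/s
q = v̄ × d × w = 2.260 × 2.08 × 8.23 = 38.68 ft³/s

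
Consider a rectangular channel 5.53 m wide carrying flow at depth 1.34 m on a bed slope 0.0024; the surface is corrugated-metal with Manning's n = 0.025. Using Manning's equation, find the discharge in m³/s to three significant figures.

A = b·y = 5.53 × 1.34 = 7.410 m²
P = b + 2y = 5.53 + 2×1.34 = 8.210 m
R = A/P = 7.410/8.210 = 0.9026 m
Q = (1/n)·A·R^(2/3)·S^(1/2) = (1/0.025) × 7.410 × 0.9026^(2/3) × 0.0024^(1/2) = 13.56 m³/s

13.6 m³/s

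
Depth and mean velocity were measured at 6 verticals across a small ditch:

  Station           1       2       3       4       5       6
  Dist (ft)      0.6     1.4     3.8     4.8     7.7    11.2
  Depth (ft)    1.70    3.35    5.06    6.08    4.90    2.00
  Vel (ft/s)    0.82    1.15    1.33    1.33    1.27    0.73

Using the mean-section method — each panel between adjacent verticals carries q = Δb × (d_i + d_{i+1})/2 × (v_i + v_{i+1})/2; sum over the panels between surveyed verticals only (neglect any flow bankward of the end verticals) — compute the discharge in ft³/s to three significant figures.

54.7 ft³/s

Panel 1-2: Δb = 0.8 ft, d̄ = (1.70+3.35)/2 = 2.525, v̄ = (0.82+1.15)/2 = 0.985 → q = 0.8×2.525×0.985 = 1.990 ft³/s
Panel 2-3: Δb = 2.4 ft, d̄ = (3.35+5.06)/2 = 4.205, v̄ = (1.15+1.33)/2 = 1.24 → q = 2.4×4.205×1.24 = 12.51 ft³/s
Panel 3-4: Δb = 1 ft, d̄ = (5.06+6.08)/2 = 5.57, v̄ = (1.33+1.33)/2 = 1.33 → q = 1×5.57×1.33 = 7.408 ft³/s
Panel 4-5: Δb = 2.9 ft, d̄ = (6.08+4.90)/2 = 5.49, v̄ = (1.33+1.27)/2 = 1.3 → q = 2.9×5.49×1.3 = 20.70 ft³/s
Panel 5-6: Δb = 3.5 ft, d̄ = (4.90+2.00)/2 = 3.45, v̄ = (1.27+0.73)/2 = 1 → q = 3.5×3.45×1 = 12.08 ft³/s
Q = Σ q = 54.68 ft³/s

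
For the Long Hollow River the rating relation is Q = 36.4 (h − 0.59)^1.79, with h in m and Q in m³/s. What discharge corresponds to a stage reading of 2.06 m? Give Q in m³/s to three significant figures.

Q = 36.4 × (2.06 − 0.59)^1.79 = 36.4 × 1.47^1.79 = 72.54 m³/s

72.5 m³/s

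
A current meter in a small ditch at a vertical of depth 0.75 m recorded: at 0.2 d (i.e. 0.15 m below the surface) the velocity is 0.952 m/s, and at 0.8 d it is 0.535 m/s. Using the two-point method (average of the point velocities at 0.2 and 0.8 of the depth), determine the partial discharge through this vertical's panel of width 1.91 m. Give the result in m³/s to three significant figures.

v̄ = (0.952 + 0.535) / 2 = 0.7435 m/s
q = v̄ × d × w = 0.7435 × 0.75 × 1.91 = 1.065 m³/s

1.07 m³/s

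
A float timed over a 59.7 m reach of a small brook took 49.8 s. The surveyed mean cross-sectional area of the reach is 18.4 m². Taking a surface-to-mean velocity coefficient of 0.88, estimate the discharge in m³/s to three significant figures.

v_surface = L / t̄ = 59.7 / 49.8 = 1.199 m/s
v_mean = 0.88 × 1.199 = 1.055 m/s
Q = A × v_mean = 18.4 × 1.055 = 19.41 m³/s

19.4 m³/s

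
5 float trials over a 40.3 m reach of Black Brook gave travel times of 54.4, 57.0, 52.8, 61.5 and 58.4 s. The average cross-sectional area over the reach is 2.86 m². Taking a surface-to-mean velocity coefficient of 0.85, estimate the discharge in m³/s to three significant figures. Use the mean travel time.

t̄ = (54.4 + 57.0 + 52.8 + 61.5 + 58.4) / 5 = 56.82 s
v_surface = L / t̄ = 40.3 / 56.82 = 0.7093 m/s
v_mean = 0.85 × 0.7093 = 0.6029 m/s
Q = A × v_mean = 2.86 × 0.6029 = 1.724 m³/s

1.72 m³/s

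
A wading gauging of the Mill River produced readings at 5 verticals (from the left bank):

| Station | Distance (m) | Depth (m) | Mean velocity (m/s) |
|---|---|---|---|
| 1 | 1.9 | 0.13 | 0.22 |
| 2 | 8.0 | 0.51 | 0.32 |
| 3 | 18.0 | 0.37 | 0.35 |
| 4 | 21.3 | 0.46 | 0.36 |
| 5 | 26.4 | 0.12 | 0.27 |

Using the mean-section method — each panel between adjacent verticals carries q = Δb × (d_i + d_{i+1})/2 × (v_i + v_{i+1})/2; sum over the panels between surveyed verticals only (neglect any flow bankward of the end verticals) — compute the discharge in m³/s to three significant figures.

2.95 m³/s

Panel 1-2: Δb = 6.1 m, d̄ = (0.13+0.51)/2 = 0.32, v̄ = (0.22+0.32)/2 = 0.27 → q = 6.1×0.32×0.27 = 0.5270 m³/s
Panel 2-3: Δb = 10 m, d̄ = (0.51+0.37)/2 = 0.44, v̄ = (0.32+0.35)/2 = 0.335 → q = 10×0.44×0.335 = 1.474 m³/s
Panel 3-4: Δb = 3.3 m, d̄ = (0.37+0.46)/2 = 0.415, v̄ = (0.35+0.36)/2 = 0.355 → q = 3.3×0.415×0.355 = 0.4862 m³/s
Panel 4-5: Δb = 5.1 m, d̄ = (0.46+0.12)/2 = 0.29, v̄ = (0.36+0.27)/2 = 0.315 → q = 5.1×0.29×0.315 = 0.4659 m³/s
Q = Σ q = 2.953 m³/s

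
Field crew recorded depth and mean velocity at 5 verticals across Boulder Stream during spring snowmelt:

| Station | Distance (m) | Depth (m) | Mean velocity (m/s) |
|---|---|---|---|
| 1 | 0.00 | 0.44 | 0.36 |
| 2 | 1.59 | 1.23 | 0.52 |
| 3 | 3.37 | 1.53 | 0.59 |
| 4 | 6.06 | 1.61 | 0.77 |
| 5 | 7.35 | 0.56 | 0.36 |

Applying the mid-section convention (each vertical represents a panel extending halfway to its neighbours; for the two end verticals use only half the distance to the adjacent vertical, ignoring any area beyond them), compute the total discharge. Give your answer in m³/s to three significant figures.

w_1 = (1.59 − 0.00)/2 = 0.795 m; q_1 = 0.36 × 0.44 × 0.795 = 0.1259 m³/s
w_2 = (3.37 − 0.00)/2 = 1.685 m; q_2 = 0.52 × 1.23 × 1.685 = 1.078 m³/s
w_3 = (6.06 − 1.59)/2 = 2.235 m; q_3 = 0.59 × 1.53 × 2.235 = 2.018 m³/s
w_4 = (7.35 − 3.37)/2 = 1.99 m; q_4 = 0.77 × 1.61 × 1.99 = 2.467 m³/s
w_5 = (7.35 − 6.06)/2 = 0.645 m; q_5 = 0.36 × 0.56 × 0.645 = 0.1300 m³/s
Q = Σ qᵢ = 5.818 m³/s

5.82 m³/s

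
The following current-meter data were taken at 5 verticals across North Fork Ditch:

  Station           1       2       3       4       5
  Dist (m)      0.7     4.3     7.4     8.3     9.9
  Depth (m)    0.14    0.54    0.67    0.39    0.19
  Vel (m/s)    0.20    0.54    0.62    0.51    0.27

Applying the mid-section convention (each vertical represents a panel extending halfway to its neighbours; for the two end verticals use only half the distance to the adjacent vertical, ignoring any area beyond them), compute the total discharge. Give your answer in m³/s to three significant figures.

w_1 = (4.3 − 0.7)/2 = 1.8 m; q_1 = 0.20 × 0.14 × 1.8 = 0.05040 m³/s
w_2 = (7.4 − 0.7)/2 = 3.35 m; q_2 = 0.54 × 0.54 × 3.35 = 0.9769 m³/s
w_3 = (8.3 − 4.3)/2 = 2 m; q_3 = 0.62 × 0.67 × 2 = 0.8308 m³/s
w_4 = (9.9 − 7.4)/2 = 1.25 m; q_4 = 0.51 × 0.39 × 1.25 = 0.2486 m³/s
w_5 = (9.9 − 8.3)/2 = 0.8 m; q_5 = 0.27 × 0.19 × 0.8 = 0.04104 m³/s
Q = Σ qᵢ = 2.148 m³/s

2.15 m³/s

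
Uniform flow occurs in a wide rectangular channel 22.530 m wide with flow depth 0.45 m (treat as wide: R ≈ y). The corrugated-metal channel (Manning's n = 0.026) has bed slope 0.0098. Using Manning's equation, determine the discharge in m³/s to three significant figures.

22.7 m³/s

A = b·y = 22.530 × 0.45 = 10.14 m²
Wide channel: R ≈ y = 0.45 m
Q = (1/n)·A·R^(2/3)·S^(1/2) = (1/0.026) × 10.14 × 0.4500^(2/3) × 0.0098^(1/2) = 22.67 m³/s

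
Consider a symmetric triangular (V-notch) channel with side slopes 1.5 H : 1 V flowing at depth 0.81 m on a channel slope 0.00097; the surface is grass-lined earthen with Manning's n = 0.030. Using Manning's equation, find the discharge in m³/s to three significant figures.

A = z·y² = 1.5×0.81² = 0.9842 m²
P = 2y√(1+z²) = 2×0.81×√(1+1.5²) = 2.920 m
R = A/P = 0.9842/2.920 = 0.3370 m
Q = (1/n)·A·R^(2/3)·S^(1/2) = (1/0.030) × 0.9842 × 0.3370^(2/3) × 0.00097^(1/2) = 0.4948 m³/s

0.495 m³/s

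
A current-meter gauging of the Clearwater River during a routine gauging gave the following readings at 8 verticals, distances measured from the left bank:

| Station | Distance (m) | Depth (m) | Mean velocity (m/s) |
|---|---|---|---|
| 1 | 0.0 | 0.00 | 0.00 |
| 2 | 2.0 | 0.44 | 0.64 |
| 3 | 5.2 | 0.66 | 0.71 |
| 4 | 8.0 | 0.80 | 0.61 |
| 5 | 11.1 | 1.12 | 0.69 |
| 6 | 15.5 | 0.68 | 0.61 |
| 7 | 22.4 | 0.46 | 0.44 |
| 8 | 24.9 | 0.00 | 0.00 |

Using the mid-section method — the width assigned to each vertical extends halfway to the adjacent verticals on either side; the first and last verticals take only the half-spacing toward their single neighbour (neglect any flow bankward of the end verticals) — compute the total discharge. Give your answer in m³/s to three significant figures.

w_2 = (5.2 − 0.0)/2 = 2.6 m; q_2 = 0.64 × 0.44 × 2.6 = 0.7322 m³/s
w_3 = (8.0 − 2.0)/2 = 3 m; q_3 = 0.71 × 0.66 × 3 = 1.406 m³/s
w_4 = (11.1 − 5.2)/2 = 2.95 m; q_4 = 0.61 × 0.80 × 2.95 = 1.440 m³/s
w_5 = (15.5 − 8.0)/2 = 3.75 m; q_5 = 0.69 × 1.12 × 3.75 = 2.898 m³/s
w_6 = (22.4 − 11.1)/2 = 5.65 m; q_6 = 0.61 × 0.68 × 5.65 = 2.344 m³/s
w_7 = (24.9 − 15.5)/2 = 4.7 m; q_7 = 0.44 × 0.46 × 4.7 = 0.9513 m³/s
Stations 1, 8 contribute zero (depth or velocity is 0).
Q = Σ qᵢ = 9.770 m³/s

9.77 m³/s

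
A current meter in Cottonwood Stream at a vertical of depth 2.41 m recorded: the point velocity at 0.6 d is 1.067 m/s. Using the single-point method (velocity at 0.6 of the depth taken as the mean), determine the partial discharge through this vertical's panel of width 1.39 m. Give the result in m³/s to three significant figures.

3.57 m³/s

v̄ = v₀.₆ = 1.067 m/s
q = v̄ × d × w = 1.067 × 2.41 × 1.39 = 3.574 m³/s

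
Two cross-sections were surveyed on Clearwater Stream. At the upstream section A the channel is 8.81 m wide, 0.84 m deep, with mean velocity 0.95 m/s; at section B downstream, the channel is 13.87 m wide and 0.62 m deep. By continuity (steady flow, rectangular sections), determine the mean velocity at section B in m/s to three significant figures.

Q = A₁V₁ = (8.81×0.84) × 0.95 = 7.030 m³/s
A₂ = 13.87 × 0.62 = 8.599 m²
V₂ = Q/A₂ = 7.030/8.599 = 0.8175 m/s

0.818 m/s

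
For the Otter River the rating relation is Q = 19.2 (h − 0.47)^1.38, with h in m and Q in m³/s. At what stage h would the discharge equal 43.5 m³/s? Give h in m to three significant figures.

h − h₀ = (Q/C)^(1/b) = (43.5/19.2)^(1/1.38) = 1.809 m
h = 0.47 + 1.809 = 2.279 m

2.28 m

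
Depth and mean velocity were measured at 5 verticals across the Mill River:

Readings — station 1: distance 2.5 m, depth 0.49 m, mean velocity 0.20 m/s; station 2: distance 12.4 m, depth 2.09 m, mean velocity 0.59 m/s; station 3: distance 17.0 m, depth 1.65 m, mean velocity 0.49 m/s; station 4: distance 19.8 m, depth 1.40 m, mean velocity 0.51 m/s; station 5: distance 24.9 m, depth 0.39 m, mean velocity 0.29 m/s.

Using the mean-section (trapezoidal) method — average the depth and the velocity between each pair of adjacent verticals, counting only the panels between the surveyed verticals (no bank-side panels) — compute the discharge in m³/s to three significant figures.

Panel 1-2: Δb = 9.9 m, d̄ = (0.49+2.09)/2 = 1.29, v̄ = (0.20+0.59)/2 = 0.395 → q = 9.9×1.29×0.395 = 5.045 m³/s
Panel 2-3: Δb = 4.6 m, d̄ = (2.09+1.65)/2 = 1.87, v̄ = (0.59+0.49)/2 = 0.54 → q = 4.6×1.87×0.54 = 4.645 m³/s
Panel 3-4: Δb = 2.8 m, d̄ = (1.65+1.40)/2 = 1.525, v̄ = (0.49+0.51)/2 = 0.5 → q = 2.8×1.525×0.5 = 2.135 m³/s
Panel 4-5: Δb = 5.1 m, d̄ = (1.40+0.39)/2 = 0.895, v̄ = (0.51+0.29)/2 = 0.4 → q = 5.1×0.895×0.4 = 1.826 m³/s
Q = Σ q = 13.65 m³/s

13.7 m³/s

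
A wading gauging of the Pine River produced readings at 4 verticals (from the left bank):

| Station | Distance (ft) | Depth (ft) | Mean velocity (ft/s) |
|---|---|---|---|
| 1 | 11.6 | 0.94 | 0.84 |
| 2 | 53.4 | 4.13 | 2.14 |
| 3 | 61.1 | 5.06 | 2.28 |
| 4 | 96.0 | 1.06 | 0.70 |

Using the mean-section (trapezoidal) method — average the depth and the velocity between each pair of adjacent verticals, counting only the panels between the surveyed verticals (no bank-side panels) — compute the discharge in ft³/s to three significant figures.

395 ft³/s

Panel 1-2: Δb = 41.8 ft, d̄ = (0.94+4.13)/2 = 2.535, v̄ = (0.84+2.14)/2 = 1.49 → q = 41.8×2.535×1.49 = 157.9 ft³/s
Panel 2-3: Δb = 7.7 ft, d̄ = (4.13+5.06)/2 = 4.595, v̄ = (2.14+2.28)/2 = 2.21 → q = 7.7×4.595×2.21 = 78.19 ft³/s
Panel 3-4: Δb = 34.9 ft, d̄ = (5.06+1.06)/2 = 3.06, v̄ = (2.28+0.70)/2 = 1.49 → q = 34.9×3.06×1.49 = 159.1 ft³/s
Q = Σ q = 395.2 ft³/s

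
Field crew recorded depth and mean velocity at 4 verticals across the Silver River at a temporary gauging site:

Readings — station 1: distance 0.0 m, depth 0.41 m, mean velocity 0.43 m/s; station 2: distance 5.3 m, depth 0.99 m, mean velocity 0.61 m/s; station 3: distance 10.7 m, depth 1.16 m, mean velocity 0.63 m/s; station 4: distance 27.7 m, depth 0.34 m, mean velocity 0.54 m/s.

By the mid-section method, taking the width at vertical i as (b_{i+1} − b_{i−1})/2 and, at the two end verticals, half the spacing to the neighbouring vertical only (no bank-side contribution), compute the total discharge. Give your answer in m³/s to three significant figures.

w_1 = (5.3 − 0.0)/2 = 2.65 m; q_1 = 0.43 × 0.41 × 2.65 = 0.4672 m³/s
w_2 = (10.7 − 0.0)/2 = 5.35 m; q_2 = 0.61 × 0.99 × 5.35 = 3.231 m³/s
w_3 = (27.7 − 5.3)/2 = 11.2 m; q_3 = 0.63 × 1.16 × 11.2 = 8.185 m³/s
w_4 = (27.7 − 10.7)/2 = 8.5 m; q_4 = 0.54 × 0.34 × 8.5 = 1.561 m³/s
Q = Σ qᵢ = 13.44 m³/s

13.4 m³/s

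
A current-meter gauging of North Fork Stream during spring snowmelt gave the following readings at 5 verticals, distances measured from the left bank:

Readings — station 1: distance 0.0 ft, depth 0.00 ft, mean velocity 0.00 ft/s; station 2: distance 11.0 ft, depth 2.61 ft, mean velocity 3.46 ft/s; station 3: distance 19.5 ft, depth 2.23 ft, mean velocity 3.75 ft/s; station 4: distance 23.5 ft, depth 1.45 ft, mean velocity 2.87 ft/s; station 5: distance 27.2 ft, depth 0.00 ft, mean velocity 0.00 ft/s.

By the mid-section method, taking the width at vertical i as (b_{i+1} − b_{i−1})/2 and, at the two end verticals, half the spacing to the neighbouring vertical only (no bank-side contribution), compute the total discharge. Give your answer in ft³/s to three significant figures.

156 ft³/s

w_2 = (19.5 − 0.0)/2 = 9.75 ft; q_2 = 3.46 × 2.61 × 9.75 = 88.05 ft³/s
w_3 = (23.5 − 11.0)/2 = 6.25 ft; q_3 = 3.75 × 2.23 × 6.25 = 52.27 ft³/s
w_4 = (27.2 − 19.5)/2 = 3.85 ft; q_4 = 2.87 × 1.45 × 3.85 = 16.02 ft³/s
Stations 1, 5 contribute zero (depth or velocity is 0).
Q = Σ qᵢ = 156.3 ft³/s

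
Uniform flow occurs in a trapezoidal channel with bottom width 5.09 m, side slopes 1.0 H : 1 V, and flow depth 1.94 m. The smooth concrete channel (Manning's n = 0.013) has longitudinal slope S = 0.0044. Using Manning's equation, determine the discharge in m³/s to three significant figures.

A = (b + z·y)·y = (5.09 + 1.0×1.94)×1.94 = 13.64 m²
P = b + 2y√(1+z²) = 5.09 + 2×1.94×√(1+1.0²) = 10.58 m
R = A/P = 13.64/10.58 = 1.289 m
Q = (1/n)·A·R^(2/3)·S^(1/2) = (1/0.013) × 13.64 × 1.289^(2/3) × 0.0044^(1/2) = 82.44 m³/s

82.4 m³/s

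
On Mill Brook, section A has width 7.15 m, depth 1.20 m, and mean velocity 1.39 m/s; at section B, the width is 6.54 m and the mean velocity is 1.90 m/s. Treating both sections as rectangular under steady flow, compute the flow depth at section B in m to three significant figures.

Q = A₁V₁ = (7.15×1.20) × 1.39 = 11.93 m³/s
d₂ = Q/(b₂ V₂) = 11.93/(6.54×1.90) = 0.9598 m

0.960 m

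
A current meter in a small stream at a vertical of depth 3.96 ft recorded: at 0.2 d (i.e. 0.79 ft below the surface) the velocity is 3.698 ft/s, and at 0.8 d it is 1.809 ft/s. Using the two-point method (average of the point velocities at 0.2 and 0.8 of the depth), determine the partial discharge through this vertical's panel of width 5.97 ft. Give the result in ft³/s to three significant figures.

65.1 ft³/s

v̄ = (3.698 + 1.809) / 2 = 2.754 ft/s
q = v̄ × d × w = 2.754 × 3.96 × 5.97 = 65.10 ft³/s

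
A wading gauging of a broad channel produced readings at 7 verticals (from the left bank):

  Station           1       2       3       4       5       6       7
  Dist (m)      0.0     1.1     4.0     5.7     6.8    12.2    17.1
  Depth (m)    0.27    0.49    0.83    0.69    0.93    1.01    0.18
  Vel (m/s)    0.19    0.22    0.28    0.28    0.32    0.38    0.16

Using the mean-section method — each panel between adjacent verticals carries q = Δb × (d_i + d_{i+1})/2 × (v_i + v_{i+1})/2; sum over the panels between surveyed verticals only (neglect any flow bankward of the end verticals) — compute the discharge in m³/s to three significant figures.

3.81 m³/s

Panel 1-2: Δb = 1.1 m, d̄ = (0.27+0.49)/2 = 0.38, v̄ = (0.19+0.22)/2 = 0.205 → q = 1.1×0.38×0.205 = 0.08569 m³/s
Panel 2-3: Δb = 2.9 m, d̄ = (0.49+0.83)/2 = 0.66, v̄ = (0.22+0.28)/2 = 0.25 → q = 2.9×0.66×0.25 = 0.4785 m³/s
Panel 3-4: Δb = 1.7 m, d̄ = (0.83+0.69)/2 = 0.76, v̄ = (0.28+0.28)/2 = 0.28 → q = 1.7×0.76×0.28 = 0.3618 m³/s
Panel 4-5: Δb = 1.1 m, d̄ = (0.69+0.93)/2 = 0.81, v̄ = (0.28+0.32)/2 = 0.3 → q = 1.1×0.81×0.3 = 0.2673 m³/s
Panel 5-6: Δb = 5.4 m, d̄ = (0.93+1.01)/2 = 0.97, v̄ = (0.32+0.38)/2 = 0.35 → q = 5.4×0.97×0.35 = 1.833 m³/s
Panel 6-7: Δb = 4.9 m, d̄ = (1.01+0.18)/2 = 0.595, v̄ = (0.38+0.16)/2 = 0.27 → q = 4.9×0.595×0.27 = 0.7872 m³/s
Q = Σ q = 3.814 m³/s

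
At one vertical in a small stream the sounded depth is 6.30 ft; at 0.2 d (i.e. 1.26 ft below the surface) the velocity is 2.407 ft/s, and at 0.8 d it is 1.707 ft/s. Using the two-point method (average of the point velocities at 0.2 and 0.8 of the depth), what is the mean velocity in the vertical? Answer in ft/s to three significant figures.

v̄ = (2.407 + 1.707) / 2 = 2.057 ft/s

2.06 ft/s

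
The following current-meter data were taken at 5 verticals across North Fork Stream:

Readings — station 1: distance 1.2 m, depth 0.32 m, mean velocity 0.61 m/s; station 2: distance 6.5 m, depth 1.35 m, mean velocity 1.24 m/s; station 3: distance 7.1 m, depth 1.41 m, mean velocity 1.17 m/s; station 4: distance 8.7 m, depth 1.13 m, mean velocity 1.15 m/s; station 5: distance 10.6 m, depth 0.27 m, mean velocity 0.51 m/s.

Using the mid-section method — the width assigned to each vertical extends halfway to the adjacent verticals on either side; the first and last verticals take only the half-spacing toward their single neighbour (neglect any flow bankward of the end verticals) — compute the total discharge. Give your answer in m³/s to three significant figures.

w_1 = (6.5 − 1.2)/2 = 2.65 m; q_1 = 0.61 × 0.32 × 2.65 = 0.5173 m³/s
w_2 = (7.1 − 1.2)/2 = 2.95 m; q_2 = 1.24 × 1.35 × 2.95 = 4.938 m³/s
w_3 = (8.7 − 6.5)/2 = 1.1 m; q_3 = 1.17 × 1.41 × 1.1 = 1.815 m³/s
w_4 = (10.6 − 7.1)/2 = 1.75 m; q_4 = 1.15 × 1.13 × 1.75 = 2.274 m³/s
w_5 = (10.6 − 8.7)/2 = 0.95 m; q_5 = 0.51 × 0.27 × 0.95 = 0.1308 m³/s
Q = Σ qᵢ = 9.675 m³/s

9.68 m³/s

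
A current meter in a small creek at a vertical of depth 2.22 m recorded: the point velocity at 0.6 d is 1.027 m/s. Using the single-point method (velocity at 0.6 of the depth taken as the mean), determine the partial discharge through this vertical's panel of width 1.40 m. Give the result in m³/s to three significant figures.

v̄ = v₀.₆ = 1.027 m/s
q = v̄ × d × w = 1.027 × 2.22 × 1.40 = 3.192 m³/s

3.19 m³/s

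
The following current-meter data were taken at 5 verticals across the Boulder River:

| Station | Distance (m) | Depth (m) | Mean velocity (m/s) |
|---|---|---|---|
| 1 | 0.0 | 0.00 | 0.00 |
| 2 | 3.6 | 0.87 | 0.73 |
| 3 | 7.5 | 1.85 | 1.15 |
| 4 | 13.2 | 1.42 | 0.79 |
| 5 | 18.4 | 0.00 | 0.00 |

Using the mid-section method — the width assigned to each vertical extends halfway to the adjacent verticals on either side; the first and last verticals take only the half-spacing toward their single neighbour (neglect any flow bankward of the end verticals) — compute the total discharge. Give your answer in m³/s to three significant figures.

18.7 m³/s

w_2 = (7.5 − 0.0)/2 = 3.75 m; q_2 = 0.73 × 0.87 × 3.75 = 2.382 m³/s
w_3 = (13.2 − 3.6)/2 = 4.8 m; q_3 = 1.15 × 1.85 × 4.8 = 10.21 m³/s
w_4 = (18.4 − 7.5)/2 = 5.45 m; q_4 = 0.79 × 1.42 × 5.45 = 6.114 m³/s
Stations 1, 5 contribute zero (depth or velocity is 0).
Q = Σ qᵢ = 18.71 m³/s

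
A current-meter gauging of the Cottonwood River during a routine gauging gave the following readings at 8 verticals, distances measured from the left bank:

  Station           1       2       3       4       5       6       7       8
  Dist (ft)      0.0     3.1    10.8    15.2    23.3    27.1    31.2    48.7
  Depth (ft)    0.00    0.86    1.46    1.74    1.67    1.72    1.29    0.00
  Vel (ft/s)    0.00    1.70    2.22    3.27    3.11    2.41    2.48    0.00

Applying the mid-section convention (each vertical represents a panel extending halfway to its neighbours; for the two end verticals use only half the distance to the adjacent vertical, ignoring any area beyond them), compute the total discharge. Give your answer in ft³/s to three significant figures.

w_2 = (10.8 − 0.0)/2 = 5.4 ft; q_2 = 1.70 × 0.86 × 5.4 = 7.895 ft³/s
w_3 = (15.2 − 3.1)/2 = 6.05 ft; q_3 = 2.22 × 1.46 × 6.05 = 19.61 ft³/s
w_4 = (23.3 − 10.8)/2 = 6.25 ft; q_4 = 3.27 × 1.74 × 6.25 = 35.56 ft³/s
w_5 = (27.1 − 15.2)/2 = 5.95 ft; q_5 = 3.11 × 1.67 × 5.95 = 30.90 ft³/s
w_6 = (31.2 − 23.3)/2 = 3.95 ft; q_6 = 2.41 × 1.72 × 3.95 = 16.37 ft³/s
w_7 = (48.7 − 27.1)/2 = 10.8 ft; q_7 = 2.48 × 1.29 × 10.8 = 34.55 ft³/s
Stations 1, 8 contribute zero (depth or velocity is 0).
Q = Σ qᵢ = 144.9 ft³/s

145 ft³/s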